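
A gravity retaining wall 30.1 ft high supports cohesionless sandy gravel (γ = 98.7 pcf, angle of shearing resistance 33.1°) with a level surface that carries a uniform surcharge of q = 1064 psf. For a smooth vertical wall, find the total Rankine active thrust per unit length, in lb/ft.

K_a = tan²(45° − φ/2) = 0.2936.
Soil triangle: ½ K_a γ H² = 0.5×0.2936×98.7×30.1² = 13130 lb/ft.
Surcharge rectangle: K_a q H = 0.2936×1064×30.1 = 9402 lb/ft.
Total = 13130 + 9402 = 22530 lb/ft.

22500 lb/ft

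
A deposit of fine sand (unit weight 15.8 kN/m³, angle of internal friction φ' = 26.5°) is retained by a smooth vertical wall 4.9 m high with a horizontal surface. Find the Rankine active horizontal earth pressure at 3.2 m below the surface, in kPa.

19.4 kPa

K_a = (1 − sin φ)/(1 + sin φ) = 0.3829.
σ_h = K_a γ z = 0.3829 × 15.8 × 3.2 = 19.36 kPa.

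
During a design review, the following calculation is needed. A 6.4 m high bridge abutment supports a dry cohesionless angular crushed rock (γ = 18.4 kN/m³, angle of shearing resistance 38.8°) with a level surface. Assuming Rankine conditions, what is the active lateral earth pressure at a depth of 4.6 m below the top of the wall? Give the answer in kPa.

19.4 kPa

K_a = (1 − sin φ)/(1 + sin φ) = 0.2296.
σ_h = K_a γ z = 0.2296 × 18.4 × 4.6 = 19.43 kPa.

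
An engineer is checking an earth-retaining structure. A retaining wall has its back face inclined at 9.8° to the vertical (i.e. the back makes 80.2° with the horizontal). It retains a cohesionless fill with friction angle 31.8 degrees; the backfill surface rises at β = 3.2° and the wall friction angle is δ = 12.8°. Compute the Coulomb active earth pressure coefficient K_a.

K_a = sin²(α+φ) / [sin²α · sin(α−δ) · (1 + √{sin(φ+δ)sin(φ−β) / (sin(α−δ)sin(α+β))})²].
With α = 80.2°, φ = 31.8°, δ = 12.8°, β = 3.2°: K_a = 0.3721.

0.372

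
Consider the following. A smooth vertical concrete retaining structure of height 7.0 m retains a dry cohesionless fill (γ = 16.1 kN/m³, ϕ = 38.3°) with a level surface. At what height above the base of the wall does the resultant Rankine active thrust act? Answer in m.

2.33 m

K_a = 0.2347.
The pressure distribution is triangular, so the resultant acts at H/3 above the base = 7.0/3 = 2.333 m.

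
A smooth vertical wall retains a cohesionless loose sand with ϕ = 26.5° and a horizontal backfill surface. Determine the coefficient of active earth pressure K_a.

0.383

K_a = tan²(45° − φ/2) = tan²(31.75°) = 0.3829.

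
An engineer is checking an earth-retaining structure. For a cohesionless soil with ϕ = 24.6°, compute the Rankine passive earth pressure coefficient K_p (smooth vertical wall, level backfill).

2.43

K_p = (1 + sin φ)/(1 − sin φ) = tan²(45° + 24.6°/2) = 2.426.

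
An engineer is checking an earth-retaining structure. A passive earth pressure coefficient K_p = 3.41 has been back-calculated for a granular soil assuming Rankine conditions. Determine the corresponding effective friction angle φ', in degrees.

33.1°

K_p = (1+sin φ)/(1−sin φ) ⇒ sin φ = (K_p − 1)/(K_p + 1) = 0.5465.
φ = arcsin(0.5465) = 33.13°.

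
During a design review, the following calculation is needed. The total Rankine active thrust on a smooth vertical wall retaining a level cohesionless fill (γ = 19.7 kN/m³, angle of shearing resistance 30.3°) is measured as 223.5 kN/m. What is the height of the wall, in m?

8.30 m

K_a = 0.3293. P_a = ½ K_a γ H² ⇒ H = √(2P_a/(K_a γ)).
H = √(2×223.5/(0.3293×19.7)) = 8.301 m.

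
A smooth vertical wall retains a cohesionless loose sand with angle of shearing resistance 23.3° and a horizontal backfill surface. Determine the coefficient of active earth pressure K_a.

K_a = tan²(45° − φ/2) = tan²(33.35°) = 0.4331.

0.433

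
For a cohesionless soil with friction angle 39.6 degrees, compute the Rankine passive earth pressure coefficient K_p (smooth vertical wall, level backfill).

4.52

K_p = (1 + sin φ)/(1 − sin φ) = tan²(45° + 39.6°/2) = 4.516.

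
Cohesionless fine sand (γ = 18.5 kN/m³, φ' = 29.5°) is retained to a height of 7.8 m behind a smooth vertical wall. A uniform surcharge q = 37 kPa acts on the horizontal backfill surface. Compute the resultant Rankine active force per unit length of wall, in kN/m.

K_a = tan²(45° − φ/2) = 0.3401.
Soil triangle: ½ K_a γ H² = 0.5×0.3401×18.5×7.8² = 191.4 kN/m.
Surcharge rectangle: K_a q H = 0.3401×37×7.8 = 98.15 kN/m.
Total = 191.4 + 98.15 = 289.6 kN/m.

290 kN/m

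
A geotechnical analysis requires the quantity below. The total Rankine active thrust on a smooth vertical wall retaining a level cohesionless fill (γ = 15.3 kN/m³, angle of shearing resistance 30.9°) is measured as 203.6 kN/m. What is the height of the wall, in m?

9.10 m

K_a = 0.3214. P_a = ½ K_a γ H² ⇒ H = √(2P_a/(K_a γ)).
H = √(2×203.6/(0.3214×15.3)) = 9.100 m.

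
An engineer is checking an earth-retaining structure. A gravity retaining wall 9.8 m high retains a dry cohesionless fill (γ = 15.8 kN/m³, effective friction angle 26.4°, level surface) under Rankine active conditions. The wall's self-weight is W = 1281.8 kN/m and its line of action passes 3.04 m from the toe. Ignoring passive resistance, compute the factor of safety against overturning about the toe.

K_a = tan²(45° − 26.4°/2) = 0.3844.
P_a = ½K_aγH² = 0.5×0.3844×15.8×9.8² = 291.7 kN/m, acting at H/3 = 3.267 m above the base.
Overturning moment M_o = P_a × H/3 = 291.7 × 3.267 = 952.8.
Resisting moment M_r = W × 3.04 = 1281.8 × 3.04 = 3897.
FS_overturning = M_r/M_o = 3897/952.8 = 4.090.

4.09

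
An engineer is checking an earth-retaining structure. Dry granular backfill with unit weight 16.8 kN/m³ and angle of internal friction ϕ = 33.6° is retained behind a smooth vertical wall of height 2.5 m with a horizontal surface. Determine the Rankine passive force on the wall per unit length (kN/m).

183 kN/m

K_p = tan²(45° + φ/2) = 3.478.
P_p = ½ K_p γ H² = 0.5 × 3.478 × 16.8 × 2.5² = 182.6 kN/m.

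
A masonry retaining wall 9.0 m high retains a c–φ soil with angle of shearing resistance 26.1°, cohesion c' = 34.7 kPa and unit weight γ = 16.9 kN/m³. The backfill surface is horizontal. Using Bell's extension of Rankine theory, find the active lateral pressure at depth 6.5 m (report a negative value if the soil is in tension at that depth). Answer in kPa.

-0.556 kPa

K_a = (1 − sin φ)/(1 + sin φ) = 0.3889.
σ_a = K_a γ z − 2c√K_a = 0.3889×16.9×6.5 − 2×34.7×0.6237 = -0.5559 kPa.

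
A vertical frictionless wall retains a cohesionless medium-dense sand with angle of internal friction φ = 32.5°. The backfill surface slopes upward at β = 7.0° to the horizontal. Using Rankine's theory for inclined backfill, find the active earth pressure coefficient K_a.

K_a = cos β · (cos β − √(cos²β − cos²φ)) / (cos β + √(cos²β − cos²φ)).
cos β = 0.9925, cos φ = 0.8434, √(cos²β − cos²φ) = 0.5233.
K_a = 0.9925 × (0.9925 − 0.5233)/(0.9925 + 0.5233) = 0.3073.

0.307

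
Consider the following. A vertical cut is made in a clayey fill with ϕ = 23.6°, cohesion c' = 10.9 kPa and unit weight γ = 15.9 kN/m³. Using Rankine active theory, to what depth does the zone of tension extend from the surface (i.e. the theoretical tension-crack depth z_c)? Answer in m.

K_a = tan²(45° − 23.6°/2) = 0.4282; √K_a = 0.6544.
The active pressure is zero where K_a γ z = 2c√K_a, so z_c = 2c/(γ√K_a) = 2×10.9/(15.9×0.6544) = 2.095 m.

2.10 m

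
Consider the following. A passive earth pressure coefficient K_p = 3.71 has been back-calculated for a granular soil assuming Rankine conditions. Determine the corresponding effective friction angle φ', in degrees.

35.1°

K_p = (1+sin φ)/(1−sin φ) ⇒ sin φ = (K_p − 1)/(K_p + 1) = 0.5754.
φ = arcsin(0.5754) = 35.13°.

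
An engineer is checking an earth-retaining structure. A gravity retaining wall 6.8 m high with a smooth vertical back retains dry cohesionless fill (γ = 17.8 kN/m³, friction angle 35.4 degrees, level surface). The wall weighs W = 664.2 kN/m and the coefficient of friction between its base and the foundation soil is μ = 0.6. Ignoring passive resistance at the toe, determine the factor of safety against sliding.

3.64

K_a = tan²(45° − 35.4°/2) = 0.2664.
P_a = ½K_aγH² = 0.5×0.2664×17.8×6.8² = 109.6 kN/m, acting at H/3 = 2.267 m above the base.
FS_sliding = μW / P_a = 0.6×664.2 / 109.6 = 3.635.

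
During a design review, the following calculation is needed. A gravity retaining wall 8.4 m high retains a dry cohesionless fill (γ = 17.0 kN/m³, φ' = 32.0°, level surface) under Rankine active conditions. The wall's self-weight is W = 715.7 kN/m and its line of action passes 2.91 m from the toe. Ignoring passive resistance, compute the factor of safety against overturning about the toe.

K_a = tan²(45° − 32.0°/2) = 0.3073.
P_a = ½K_aγH² = 0.5×0.3073×17.0×8.4² = 184.3 kN/m, acting at H/3 = 2.800 m above the base.
Overturning moment M_o = P_a × H/3 = 184.3 × 2.800 = 516.0.
Resisting moment M_r = W × 2.91 = 715.7 × 2.91 = 2083.
FS_overturning = M_r/M_o = 2083/516.0 = 4.036.

4.04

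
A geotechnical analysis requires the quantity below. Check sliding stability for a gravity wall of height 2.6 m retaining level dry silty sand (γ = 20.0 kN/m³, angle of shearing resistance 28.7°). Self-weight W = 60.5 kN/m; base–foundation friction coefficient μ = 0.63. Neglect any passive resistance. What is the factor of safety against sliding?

K_a = tan²(45° − 28.7°/2) = 0.3511.
P_a = ½K_aγH² = 0.5×0.3511×20.0×2.6² = 23.74 kN/m, acting at H/3 = 0.8667 m above the base.
FS_sliding = μW / P_a = 0.63×60.5 / 23.74 = 1.606.

1.61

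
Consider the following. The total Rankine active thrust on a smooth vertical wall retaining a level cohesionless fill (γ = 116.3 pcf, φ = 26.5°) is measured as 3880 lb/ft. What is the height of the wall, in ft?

K_a = 0.3829. P_a = ½ K_a γ H² ⇒ H = √(2P_a/(K_a γ)).
H = √(2×3880/(0.3829×116.3)) = 13.20 ft.

13.2 ft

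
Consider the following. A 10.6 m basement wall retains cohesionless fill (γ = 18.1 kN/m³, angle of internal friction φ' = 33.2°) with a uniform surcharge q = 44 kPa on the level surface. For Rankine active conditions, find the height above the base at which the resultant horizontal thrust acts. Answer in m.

4.09 m

K_a = 0.2924.
Triangular part P₁ = ½K_aγH² = 297.3 at H/3 = 3.533 m; rectangular part P₂ = K_a q H = 136.4 at H/2 = 5.300 m.
ȳ = (P₁·3.533 + P₂·5.300)/(P₁+P₂) = 4.089 m.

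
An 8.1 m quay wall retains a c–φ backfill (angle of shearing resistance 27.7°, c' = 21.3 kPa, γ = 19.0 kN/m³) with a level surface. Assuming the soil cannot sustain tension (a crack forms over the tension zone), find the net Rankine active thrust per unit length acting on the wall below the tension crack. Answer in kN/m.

66.9 kN/m

K_a = 0.3653; √K_a = 0.6044.
Tension-crack depth z_c = 2c/(γ√K_a) = 2×21.3/(19.0×0.6044) = 3.709 m.
σ_a at base = K_a γ H − 2c√K_a = 0.3653×19.0×8.1 − 2×21.3×0.6044 = 30.48 kPa.
P_a = ½ × 30.48 × (H − z_c) = 0.5×30.48×4.391 = 66.90 kN/m.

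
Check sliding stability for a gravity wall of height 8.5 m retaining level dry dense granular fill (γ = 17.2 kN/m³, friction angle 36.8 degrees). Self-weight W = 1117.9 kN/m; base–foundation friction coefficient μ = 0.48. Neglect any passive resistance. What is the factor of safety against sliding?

3.44

K_a = tan²(45° − 36.8°/2) = 0.2508.
P_a = ½K_aγH² = 0.5×0.2508×17.2×8.5² = 155.8 kN/m, acting at H/3 = 2.833 m above the base.
FS_sliding = μW / P_a = 0.48×1117.9 / 155.8 = 3.444.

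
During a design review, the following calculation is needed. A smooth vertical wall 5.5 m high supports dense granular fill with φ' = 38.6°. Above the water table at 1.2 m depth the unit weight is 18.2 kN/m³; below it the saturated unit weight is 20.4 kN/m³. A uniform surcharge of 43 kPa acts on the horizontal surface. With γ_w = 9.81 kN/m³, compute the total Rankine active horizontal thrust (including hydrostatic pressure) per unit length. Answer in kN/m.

193 kN/m

K_a = tan²(45° − φ/2) = 0.2316.
γ' = 20.4 − 9.81 = 10.59 kN/m³. h₂ = H − d_w = 4.3 m.
σ'_h: at surface K_a·q = 9.960; at WT K_a(q+γd_w) = 15.02; at base K_a(q+γd_w+γ'h₂) = 25.57 kPa.
P₁ = ½(9.960+15.02)×1.2 = 14.99; P₂ = ½(15.02+25.57)×4.3 = 87.25; P_w = ½γ_w h₂² = 90.69.
Total = 14.99+87.25+90.69 = 192.9 kN/m.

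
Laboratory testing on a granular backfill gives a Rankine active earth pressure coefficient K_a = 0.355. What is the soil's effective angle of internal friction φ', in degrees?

K_a = tan²(45° − φ/2) ⇒ 45° − φ/2 = arctan(√0.355) = 30.79°.
φ = 2(45° − 30.79°) = 28.43°.

28.4°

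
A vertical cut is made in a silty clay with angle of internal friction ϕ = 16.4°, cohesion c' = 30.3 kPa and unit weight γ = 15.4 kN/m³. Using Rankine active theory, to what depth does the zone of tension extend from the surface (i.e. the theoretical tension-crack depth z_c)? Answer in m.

5.26 m

K_a = tan²(45° − 16.4°/2) = 0.5596; √K_a = 0.7481.
The active pressure is zero where K_a γ z = 2c√K_a, so z_c = 2c/(γ√K_a) = 2×30.3/(15.4×0.7481) = 5.260 m.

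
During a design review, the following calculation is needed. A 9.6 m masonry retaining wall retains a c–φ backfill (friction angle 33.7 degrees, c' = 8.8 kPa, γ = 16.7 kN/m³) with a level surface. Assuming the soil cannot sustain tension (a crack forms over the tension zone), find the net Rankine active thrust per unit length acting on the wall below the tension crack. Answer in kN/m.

139 kN/m

K_a = 0.2863; √K_a = 0.5351.
Tension-crack depth z_c = 2c/(γ√K_a) = 2×8.8/(16.7×0.5351) = 1.970 m.
σ_a at base = K_a γ H − 2c√K_a = 0.2863×16.7×9.6 − 2×8.8×0.5351 = 36.48 kPa.
P_a = ½ × 36.48 × (H − z_c) = 0.5×36.48×7.630 = 139.2 kN/m.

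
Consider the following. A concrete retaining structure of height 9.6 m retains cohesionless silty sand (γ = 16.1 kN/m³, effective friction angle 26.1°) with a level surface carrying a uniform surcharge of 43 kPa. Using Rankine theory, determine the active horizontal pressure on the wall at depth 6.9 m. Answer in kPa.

K_a = (1 − sin φ)/(1 + sin φ) = 0.3889.
σ_v = γz + q = 16.1 × 6.9 + 43 = 154.1 kPa.
σ_h = K_a σ_v = 0.3889 × 154.1 = 59.93 kPa.

59.9 kPa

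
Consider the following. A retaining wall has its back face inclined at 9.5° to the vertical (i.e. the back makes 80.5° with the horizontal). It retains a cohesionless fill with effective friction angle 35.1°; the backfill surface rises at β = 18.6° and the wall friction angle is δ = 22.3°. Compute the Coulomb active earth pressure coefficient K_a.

0.418

K_a = sin²(α+φ) / [sin²α · sin(α−δ) · (1 + √{sin(φ+δ)sin(φ−β) / (sin(α−δ)sin(α+β))})²].
With α = 80.5°, φ = 35.1°, δ = 22.3°, β = 18.6°: K_a = 0.4181.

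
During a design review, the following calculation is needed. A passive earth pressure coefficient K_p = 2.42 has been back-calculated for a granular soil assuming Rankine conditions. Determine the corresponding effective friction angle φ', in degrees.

K_p = (1+sin φ)/(1−sin φ) ⇒ sin φ = (K_p − 1)/(K_p + 1) = 0.4152.
φ = arcsin(0.4152) = 24.53°.

24.5°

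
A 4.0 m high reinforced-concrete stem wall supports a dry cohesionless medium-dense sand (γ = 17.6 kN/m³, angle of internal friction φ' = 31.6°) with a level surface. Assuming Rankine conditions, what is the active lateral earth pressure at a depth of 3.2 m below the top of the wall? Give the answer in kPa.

K_a = (1 − sin φ)/(1 + sin φ) = 0.3123.
σ_h = K_a γ z = 0.3123 × 17.6 × 3.2 = 17.59 kPa.

17.6 kPa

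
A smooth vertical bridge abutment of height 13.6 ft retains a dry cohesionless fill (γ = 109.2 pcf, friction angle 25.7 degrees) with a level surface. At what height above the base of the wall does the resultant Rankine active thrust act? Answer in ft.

K_a = 0.3950.
The pressure distribution is triangular, so the resultant acts at H/3 above the base = 13.6/3 = 4.533 ft.

4.53 ft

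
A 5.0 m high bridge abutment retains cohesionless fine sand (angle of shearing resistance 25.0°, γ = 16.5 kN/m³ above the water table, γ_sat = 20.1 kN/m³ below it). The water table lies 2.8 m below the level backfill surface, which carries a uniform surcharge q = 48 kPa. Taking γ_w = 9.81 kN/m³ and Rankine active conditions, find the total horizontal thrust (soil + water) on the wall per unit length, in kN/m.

K_a = tan²(45° − φ/2) = 0.4059.
γ' = 20.1 − 9.81 = 10.29 kN/m³. h₂ = H − d_w = 2.2 m.
σ'_h: at surface K_a·q = 19.48; at WT K_a(q+γd_w) = 38.23; at base K_a(q+γd_w+γ'h₂) = 47.42 kPa.
P₁ = ½(19.48+38.23)×2.8 = 80.80; P₂ = ½(38.23+47.42)×2.2 = 94.22; P_w = ½γ_w h₂² = 23.74.
Total = 80.80+94.22+23.74 = 198.8 kN/m.

199 kN/m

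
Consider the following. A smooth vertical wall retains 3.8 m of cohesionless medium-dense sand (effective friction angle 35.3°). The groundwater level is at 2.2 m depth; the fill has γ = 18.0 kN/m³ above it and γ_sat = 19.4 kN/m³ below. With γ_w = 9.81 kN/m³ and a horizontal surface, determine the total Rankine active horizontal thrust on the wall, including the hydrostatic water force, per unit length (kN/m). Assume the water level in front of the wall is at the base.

K_a = tan²(45° − φ/2) = 0.2675.
γ' = 19.4 − 9.81 = 9.590 kN/m³. Depth below WT = 1.6 m.
σ'_h at WT = K_a γ d_w = 10.59 kPa; at base = 10.59 + K_a γ' × 1.6 = 14.70 kPa.
P₁ (0–2.2 m) = ½×10.59×2.2 = 11.65. P₂ (2.2–3.8 m) = ½(10.59+14.70)×1.6 = 20.24.
P_w = ½ γ_w h₂² = 0.5×9.81×1.6² = 12.56. Total = 11.65+20.24+12.56 = 44.45 kN/m.

44.4 kN/m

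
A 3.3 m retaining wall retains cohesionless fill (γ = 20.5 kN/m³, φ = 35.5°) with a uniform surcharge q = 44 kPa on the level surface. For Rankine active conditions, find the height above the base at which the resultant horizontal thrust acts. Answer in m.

1.41 m

K_a = 0.2653.
Triangular part P₁ = ½K_aγH² = 29.61 at H/3 = 1.100 m; rectangular part P₂ = K_a q H = 38.52 at H/2 = 1.650 m.
ȳ = (P₁·1.100 + P₂·1.650)/(P₁+P₂) = 1.411 m.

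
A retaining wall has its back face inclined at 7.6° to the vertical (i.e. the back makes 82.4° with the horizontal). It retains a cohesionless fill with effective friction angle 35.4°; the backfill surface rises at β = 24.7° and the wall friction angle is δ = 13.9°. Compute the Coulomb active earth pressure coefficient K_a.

K_a = sin²(α+φ) / [sin²α · sin(α−δ) · (1 + √{sin(φ+δ)sin(φ−β) / (sin(α−δ)sin(α+β))})²].
With α = 82.4°, φ = 35.4°, δ = 13.9°, β = 24.7°: K_a = 0.4381.

0.438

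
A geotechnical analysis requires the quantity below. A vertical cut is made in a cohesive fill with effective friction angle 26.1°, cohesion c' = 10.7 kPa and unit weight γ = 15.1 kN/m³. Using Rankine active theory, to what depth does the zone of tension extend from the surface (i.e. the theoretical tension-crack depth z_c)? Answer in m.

2.27 m

K_a = tan²(45° − 26.1°/2) = 0.3889; √K_a = 0.6237.
The active pressure is zero where K_a γ z = 2c√K_a, so z_c = 2c/(γ√K_a) = 2×10.7/(15.1×0.6237) = 2.272 m.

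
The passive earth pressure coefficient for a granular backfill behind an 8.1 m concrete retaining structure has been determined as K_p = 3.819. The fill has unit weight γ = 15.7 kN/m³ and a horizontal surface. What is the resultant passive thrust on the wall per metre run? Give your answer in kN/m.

1970 kN/m

P = ½ K_p γ H² = 0.5 × 3.819 × 15.7 × 8.1² = 1967 kN/m.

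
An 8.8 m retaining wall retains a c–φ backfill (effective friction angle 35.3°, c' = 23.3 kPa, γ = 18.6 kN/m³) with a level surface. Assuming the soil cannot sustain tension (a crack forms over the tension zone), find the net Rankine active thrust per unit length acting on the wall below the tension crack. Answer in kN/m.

38.9 kN/m

K_a = 0.2675; √K_a = 0.5172.
Tension-crack depth z_c = 2c/(γ√K_a) = 2×23.3/(18.6×0.5172) = 4.844 m.
σ_a at base = K_a γ H − 2c√K_a = 0.2675×18.6×8.8 − 2×23.3×0.5172 = 19.69 kPa.
P_a = ½ × 19.69 × (H − z_c) = 0.5×19.69×3.956 = 38.95 kN/m.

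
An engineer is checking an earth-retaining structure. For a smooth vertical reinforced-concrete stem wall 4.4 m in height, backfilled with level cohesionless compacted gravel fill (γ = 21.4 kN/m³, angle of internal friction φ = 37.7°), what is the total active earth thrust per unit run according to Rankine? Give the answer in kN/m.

K_a = tan²(45° − φ/2) = 0.2411.
P_a = ½ K_a γ H² = 0.5 × 0.2411 × 21.4 × 4.4² = 49.94 kN/m.

49.9 kN/m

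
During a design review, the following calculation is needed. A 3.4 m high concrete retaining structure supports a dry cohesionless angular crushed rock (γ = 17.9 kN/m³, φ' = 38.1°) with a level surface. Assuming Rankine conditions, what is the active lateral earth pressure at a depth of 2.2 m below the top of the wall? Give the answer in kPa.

9.33 kPa

K_a = (1 − sin φ)/(1 + sin φ) = 0.2368.
σ_h = K_a γ z = 0.2368 × 17.9 × 2.2 = 9.326 kPa.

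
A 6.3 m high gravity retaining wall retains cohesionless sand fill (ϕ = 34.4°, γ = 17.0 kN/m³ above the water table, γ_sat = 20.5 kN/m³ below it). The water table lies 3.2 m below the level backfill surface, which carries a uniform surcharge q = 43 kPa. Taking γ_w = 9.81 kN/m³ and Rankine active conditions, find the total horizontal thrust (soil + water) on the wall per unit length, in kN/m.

208 kN/m

K_a = tan²(45° − φ/2) = 0.2780.
γ' = 20.5 − 9.81 = 10.69 kN/m³. h₂ = H − d_w = 3.1 m.
σ'_h: at surface K_a·q = 11.95; at WT K_a(q+γd_w) = 27.08; at base K_a(q+γd_w+γ'h₂) = 36.29 kPa.
P₁ = ½(11.95+27.08)×3.2 = 62.45; P₂ = ½(27.08+36.29)×3.1 = 98.21; P_w = ½γ_w h₂² = 47.14.
Total = 62.45+98.21+47.14 = 207.8 kN/m.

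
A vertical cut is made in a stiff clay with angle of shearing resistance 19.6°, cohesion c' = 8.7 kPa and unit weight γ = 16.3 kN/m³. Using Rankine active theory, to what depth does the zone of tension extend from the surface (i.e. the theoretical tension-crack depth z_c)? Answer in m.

K_a = tan²(45° − 19.6°/2) = 0.4976; √K_a = 0.7054.
The active pressure is zero where K_a γ z = 2c√K_a, so z_c = 2c/(γ√K_a) = 2×8.7/(16.3×0.7054) = 1.513 m.

1.51 m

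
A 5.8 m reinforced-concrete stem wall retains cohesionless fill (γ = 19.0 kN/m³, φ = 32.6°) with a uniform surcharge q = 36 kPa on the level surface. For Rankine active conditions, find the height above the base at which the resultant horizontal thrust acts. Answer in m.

2.32 m

K_a = 0.2997.
Triangular part P₁ = ½K_aγH² = 95.79 at H/3 = 1.933 m; rectangular part P₂ = K_a q H = 62.59 at H/2 = 2.900 m.
ȳ = (P₁·1.933 + P₂·2.900)/(P₁+P₂) = 2.315 m.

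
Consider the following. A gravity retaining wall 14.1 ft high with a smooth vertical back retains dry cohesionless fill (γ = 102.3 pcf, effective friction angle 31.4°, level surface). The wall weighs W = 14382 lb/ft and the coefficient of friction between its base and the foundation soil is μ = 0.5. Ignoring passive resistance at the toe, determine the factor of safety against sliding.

2.25

K_a = tan²(45° − 31.4°/2) = 0.3149.
P_a = ½K_aγH² = 0.5×0.3149×102.3×14.1² = 3202 lb/ft, acting at H/3 = 4.700 ft above the base.
FS_sliding = μW / P_a = 0.5×14382 / 3202 = 2.245.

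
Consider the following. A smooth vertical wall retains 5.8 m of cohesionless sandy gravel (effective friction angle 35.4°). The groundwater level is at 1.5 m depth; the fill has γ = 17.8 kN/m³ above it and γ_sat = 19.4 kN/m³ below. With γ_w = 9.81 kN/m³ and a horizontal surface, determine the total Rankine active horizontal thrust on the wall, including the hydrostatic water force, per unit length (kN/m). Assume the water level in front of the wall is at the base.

150 kN/m

K_a = tan²(45° − φ/2) = 0.2664.
γ' = 19.4 − 9.81 = 9.590 kN/m³. Depth below WT = 4.3 m.
σ'_h at WT = K_a γ d_w = 7.113 kPa; at base = 7.113 + K_a γ' × 4.3 = 18.10 kPa.
P₁ (0–1.5 m) = ½×7.113×1.5 = 5.335. P₂ (1.5–5.8 m) = ½(7.113+18.10)×4.3 = 54.20.
P_w = ½ γ_w h₂² = 0.5×9.81×4.3² = 90.69. Total = 5.335+54.20+90.69 = 150.2 kN/m.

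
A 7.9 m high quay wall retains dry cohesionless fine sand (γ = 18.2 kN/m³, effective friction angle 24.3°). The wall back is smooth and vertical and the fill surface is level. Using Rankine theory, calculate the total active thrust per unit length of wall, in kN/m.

237 kN/m

K_a = tan²(45° − φ/2) = 0.4169.
P_a = ½ K_a γ H² = 0.5 × 0.4169 × 18.2 × 7.9² = 236.8 kN/m.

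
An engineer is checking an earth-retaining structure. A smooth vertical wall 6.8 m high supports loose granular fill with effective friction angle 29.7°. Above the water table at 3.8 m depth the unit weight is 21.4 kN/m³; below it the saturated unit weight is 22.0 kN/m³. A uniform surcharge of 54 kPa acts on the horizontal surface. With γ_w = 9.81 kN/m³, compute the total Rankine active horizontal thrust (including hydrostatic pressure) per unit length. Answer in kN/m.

K_a = tan²(45° − φ/2) = 0.3374.
γ' = 22.0 − 9.81 = 12.19 kN/m³. h₂ = H − d_w = 3.0 m.
σ'_h: at surface K_a·q = 18.22; at WT K_a(q+γd_w) = 45.65; at base K_a(q+γd_w+γ'h₂) = 57.99 kPa.
P₁ = ½(18.22+45.65)×3.8 = 121.4; P₂ = ½(45.65+57.99)×3.0 = 155.5; P_w = ½γ_w h₂² = 44.14.
Total = 121.4+155.5+44.14 = 321.0 kN/m.

321 kN/m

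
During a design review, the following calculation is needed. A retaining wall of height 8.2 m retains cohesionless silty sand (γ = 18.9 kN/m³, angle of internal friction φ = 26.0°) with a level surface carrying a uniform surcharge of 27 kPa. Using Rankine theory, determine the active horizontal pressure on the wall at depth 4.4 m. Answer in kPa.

43.0 kPa

K_a = (1 − sin φ)/(1 + sin φ) = 0.3905.
σ_v = γz + q = 18.9 × 4.4 + 27 = 110.2 kPa.
σ_h = K_a σ_v = 0.3905 × 110.2 = 43.01 kPa.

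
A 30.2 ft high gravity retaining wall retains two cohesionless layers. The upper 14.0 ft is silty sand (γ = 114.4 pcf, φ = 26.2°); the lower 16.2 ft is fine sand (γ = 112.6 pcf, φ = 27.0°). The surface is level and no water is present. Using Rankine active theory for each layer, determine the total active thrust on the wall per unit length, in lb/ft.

K_a1 = tan²(45°−26.2°/2) = 0.3874; K_a2 = tan²(45°−27.0°/2) = 0.3755.
Layer 1: σ at base = K_a1 γ₁ h₁ = 620.5 psf; P₁ = ½×620.5×14.0 = 4344.
Layer 2: σ_v at top = γ₁h₁ = 1602; σ_h top = K_a2×1602 = 601.4; σ_h base = K_a2×(1602+112.6×16.2) = 1286.
P₂ = ½(601.4+1286)×16.2 = 15290. Total P_a = 4344+15290 = 19640 lb/ft.

19600 lb/ft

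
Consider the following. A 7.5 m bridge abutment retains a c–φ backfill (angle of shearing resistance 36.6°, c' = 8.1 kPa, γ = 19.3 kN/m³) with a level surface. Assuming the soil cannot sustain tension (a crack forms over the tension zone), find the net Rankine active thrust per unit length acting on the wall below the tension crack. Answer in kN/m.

83.0 kN/m

K_a = 0.2530; √K_a = 0.5029.
Tension-crack depth z_c = 2c/(γ√K_a) = 2×8.1/(19.3×0.5029) = 1.669 m.
σ_a at base = K_a γ H − 2c√K_a = 0.2530×19.3×7.5 − 2×8.1×0.5029 = 28.47 kPa.
P_a = ½ × 28.47 × (H − z_c) = 0.5×28.47×5.831 = 83.00 kN/m.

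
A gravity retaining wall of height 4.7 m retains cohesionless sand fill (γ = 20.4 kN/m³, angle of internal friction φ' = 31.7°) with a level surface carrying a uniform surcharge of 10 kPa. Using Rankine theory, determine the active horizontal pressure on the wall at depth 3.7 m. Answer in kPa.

26.6 kPa

K_a = (1 − sin φ)/(1 + sin φ) = 0.3111.
σ_v = γz + q = 20.4 × 3.7 + 10 = 85.48 kPa.
σ_h = K_a σ_v = 0.3111 × 85.48 = 26.59 kPa.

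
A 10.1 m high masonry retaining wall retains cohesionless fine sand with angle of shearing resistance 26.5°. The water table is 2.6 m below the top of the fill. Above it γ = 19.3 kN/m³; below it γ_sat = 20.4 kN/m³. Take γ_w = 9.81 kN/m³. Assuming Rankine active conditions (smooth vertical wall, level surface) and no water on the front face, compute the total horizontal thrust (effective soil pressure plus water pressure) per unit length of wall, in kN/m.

K_a = tan²(45° − φ/2) = 0.3829.
γ' = 20.4 − 9.81 = 10.59 kN/m³. Depth below WT = 7.5 m.
σ'_h at WT = K_a γ d_w = 19.22 kPa; at base = 19.22 + K_a γ' × 7.5 = 49.63 kPa.
P₁ (0–2.6 m) = ½×19.22×2.6 = 24.98. P₂ (2.6–10.1 m) = ½(19.22+49.63)×7.5 = 258.2.
P_w = ½ γ_w h₂² = 0.5×9.81×7.5² = 275.9. Total = 24.98+258.2+275.9 = 559.1 kN/m.

559 kN/m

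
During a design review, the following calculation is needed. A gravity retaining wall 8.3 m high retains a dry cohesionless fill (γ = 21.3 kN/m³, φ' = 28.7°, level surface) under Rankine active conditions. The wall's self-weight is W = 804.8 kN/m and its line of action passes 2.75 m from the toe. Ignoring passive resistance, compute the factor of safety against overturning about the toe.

3.11

K_a = tan²(45° − 28.7°/2) = 0.3511.
P_a = ½K_aγH² = 0.5×0.3511×21.3×8.3² = 257.6 kN/m, acting at H/3 = 2.767 m above the base.
Overturning moment M_o = P_a × H/3 = 257.6 × 2.767 = 712.8.
Resisting moment M_r = W × 2.75 = 804.8 × 2.75 = 2213.
FS_overturning = M_r/M_o = 2213/712.8 = 3.105.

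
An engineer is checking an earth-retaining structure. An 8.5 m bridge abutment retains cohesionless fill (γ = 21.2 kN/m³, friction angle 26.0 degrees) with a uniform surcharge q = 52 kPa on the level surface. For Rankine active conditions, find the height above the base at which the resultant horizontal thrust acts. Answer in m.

K_a = 0.3905.
Triangular part P₁ = ½K_aγH² = 299.0 at H/3 = 2.833 m; rectangular part P₂ = K_a q H = 172.6 at H/2 = 4.250 m.
ȳ = (P₁·2.833 + P₂·4.250)/(P₁+P₂) = 3.352 m.

3.35 m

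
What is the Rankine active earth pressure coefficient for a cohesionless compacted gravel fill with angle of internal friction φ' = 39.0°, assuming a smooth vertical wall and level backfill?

K_a = tan²(45° − φ/2) = tan²(25.50°) = 0.2275.

0.228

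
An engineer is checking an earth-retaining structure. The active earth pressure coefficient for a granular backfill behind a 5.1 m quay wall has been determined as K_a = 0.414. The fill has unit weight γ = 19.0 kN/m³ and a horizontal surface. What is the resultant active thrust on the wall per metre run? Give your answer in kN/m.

102 kN/m

P = ½ K_a γ H² = 0.5 × 0.414 × 19.0 × 5.1² = 102.3 kN/m.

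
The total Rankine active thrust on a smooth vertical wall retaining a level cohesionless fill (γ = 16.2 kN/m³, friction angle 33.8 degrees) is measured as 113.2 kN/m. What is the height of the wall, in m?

K_a = 0.2851. P_a = ½ K_a γ H² ⇒ H = √(2P_a/(K_a γ)).
H = √(2×113.2/(0.2851×16.2)) = 7.001 m.

7.00 m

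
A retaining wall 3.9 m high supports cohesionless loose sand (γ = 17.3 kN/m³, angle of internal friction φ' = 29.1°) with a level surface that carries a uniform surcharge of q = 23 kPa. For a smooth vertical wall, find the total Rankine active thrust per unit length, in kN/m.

K_a = tan²(45° − φ/2) = 0.3456.
Soil triangle: ½ K_a γ H² = 0.5×0.3456×17.3×3.9² = 45.47 kN/m.
Surcharge rectangle: K_a q H = 0.3456×23×3.9 = 31.00 kN/m.
Total = 45.47 + 31.00 = 76.47 kN/m.

76.5 kN/m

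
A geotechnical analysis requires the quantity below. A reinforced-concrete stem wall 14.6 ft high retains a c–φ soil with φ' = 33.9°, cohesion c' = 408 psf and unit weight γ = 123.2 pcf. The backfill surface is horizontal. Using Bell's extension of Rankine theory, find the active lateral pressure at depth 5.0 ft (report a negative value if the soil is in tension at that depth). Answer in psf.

K_a = (1 − sin φ)/(1 + sin φ) = 0.2839.
σ_a = K_a γ z − 2c√K_a = 0.2839×123.2×5.0 − 2×408×0.5328 = -259.9 psf.

-260 psf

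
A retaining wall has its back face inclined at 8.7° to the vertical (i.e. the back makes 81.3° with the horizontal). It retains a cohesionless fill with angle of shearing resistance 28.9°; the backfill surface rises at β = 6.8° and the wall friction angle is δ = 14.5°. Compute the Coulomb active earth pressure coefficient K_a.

K_a = sin²(α+φ) / [sin²α · sin(α−δ) · (1 + √{sin(φ+δ)sin(φ−β) / (sin(α−δ)sin(α+β))})²].
With α = 81.3°, φ = 28.9°, δ = 14.5°, β = 6.8°: K_a = 0.4187.

0.419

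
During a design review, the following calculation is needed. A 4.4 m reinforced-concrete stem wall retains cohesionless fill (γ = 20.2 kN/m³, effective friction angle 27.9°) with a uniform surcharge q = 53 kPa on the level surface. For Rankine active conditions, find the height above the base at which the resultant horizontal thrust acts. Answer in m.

1.87 m

K_a = 0.3625.
Triangular part P₁ = ½K_aγH² = 70.87 at H/3 = 1.467 m; rectangular part P₂ = K_a q H = 84.53 at H/2 = 2.200 m.
ȳ = (P₁·1.467 + P₂·2.200)/(P₁+P₂) = 1.866 m.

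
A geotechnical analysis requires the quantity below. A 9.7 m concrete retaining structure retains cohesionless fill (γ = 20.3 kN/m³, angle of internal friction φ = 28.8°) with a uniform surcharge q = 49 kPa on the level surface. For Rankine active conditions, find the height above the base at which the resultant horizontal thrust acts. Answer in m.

3.77 m

K_a = 0.3498.
Triangular part P₁ = ½K_aγH² = 334.0 at H/3 = 3.233 m; rectangular part P₂ = K_a q H = 166.2 at H/2 = 4.850 m.
ȳ = (P₁·3.233 + P₂·4.850)/(P₁+P₂) = 3.771 m.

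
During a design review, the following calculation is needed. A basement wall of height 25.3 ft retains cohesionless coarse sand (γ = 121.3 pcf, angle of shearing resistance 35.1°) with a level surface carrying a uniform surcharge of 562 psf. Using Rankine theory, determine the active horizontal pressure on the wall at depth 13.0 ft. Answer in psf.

577 psf

K_a = (1 − sin φ)/(1 + sin φ) = 0.2698.
σ_v = γz + q = 121.3 × 13.0 + 562 = 2139 psf.
σ_h = K_a σ_v = 0.2698 × 2139 = 577.2 psf.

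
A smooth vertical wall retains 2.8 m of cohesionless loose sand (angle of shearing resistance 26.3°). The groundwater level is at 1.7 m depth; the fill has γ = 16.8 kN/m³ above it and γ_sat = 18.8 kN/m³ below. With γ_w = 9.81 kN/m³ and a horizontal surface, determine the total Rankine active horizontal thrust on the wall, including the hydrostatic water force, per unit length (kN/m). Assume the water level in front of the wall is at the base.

K_a = tan²(45° − φ/2) = 0.3859.
γ' = 18.8 − 9.81 = 8.990 kN/m³. Depth below WT = 1.1 m.
σ'_h at WT = K_a γ d_w = 11.02 kPa; at base = 11.02 + K_a γ' × 1.1 = 14.84 kPa.
P₁ (0–1.7 m) = ½×11.02×1.7 = 9.369. P₂ (1.7–2.8 m) = ½(11.02+14.84)×1.1 = 14.22.
P_w = ½ γ_w h₂² = 0.5×9.81×1.1² = 5.935. Total = 9.369+14.22+5.935 = 29.53 kN/m.

29.5 kN/m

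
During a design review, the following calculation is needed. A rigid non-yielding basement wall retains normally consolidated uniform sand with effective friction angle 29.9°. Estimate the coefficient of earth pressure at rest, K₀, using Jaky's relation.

0.502

K₀ = 1 − sin φ' = 1 − sin 29.9° = 0.5015.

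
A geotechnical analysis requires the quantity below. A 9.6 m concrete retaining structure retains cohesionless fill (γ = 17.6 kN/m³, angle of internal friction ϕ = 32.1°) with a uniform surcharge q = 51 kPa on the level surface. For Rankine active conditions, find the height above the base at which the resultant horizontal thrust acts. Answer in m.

3.80 m

K_a = 0.3060.
Triangular part P₁ = ½K_aγH² = 248.2 at H/3 = 3.200 m; rectangular part P₂ = K_a q H = 149.8 at H/2 = 4.800 m.
ȳ = (P₁·3.200 + P₂·4.800)/(P₁+P₂) = 3.802 m.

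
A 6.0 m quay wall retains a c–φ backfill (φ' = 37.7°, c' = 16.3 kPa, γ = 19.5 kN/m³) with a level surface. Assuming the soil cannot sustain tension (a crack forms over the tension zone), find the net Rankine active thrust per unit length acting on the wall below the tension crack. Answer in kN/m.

15.8 kN/m

K_a = 0.2411; √K_a = 0.4910.
Tension-crack depth z_c = 2c/(γ√K_a) = 2×16.3/(19.5×0.4910) = 3.405 m.
σ_a at base = K_a γ H − 2c√K_a = 0.2411×19.5×6.0 − 2×16.3×0.4910 = 12.20 kPa.
P_a = ½ × 12.20 × (H − z_c) = 0.5×12.20×2.595 = 15.83 kN/m.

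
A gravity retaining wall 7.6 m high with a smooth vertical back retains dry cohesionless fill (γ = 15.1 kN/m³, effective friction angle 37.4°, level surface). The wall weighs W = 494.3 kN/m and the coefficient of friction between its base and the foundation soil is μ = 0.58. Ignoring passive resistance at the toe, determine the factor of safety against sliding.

K_a = tan²(45° − 37.4°/2) = 0.2443.
P_a = ½K_aγH² = 0.5×0.2443×15.1×7.6² = 106.5 kN/m, acting at H/3 = 2.533 m above the base.
FS_sliding = μW / P_a = 0.58×494.3 / 106.5 = 2.691.

2.69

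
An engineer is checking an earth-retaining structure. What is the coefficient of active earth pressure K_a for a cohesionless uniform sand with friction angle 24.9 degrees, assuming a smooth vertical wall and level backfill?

K_a = (1 − sin φ)/(1 + sin φ) = (1 − sin 24.9°)/(1 + sin 24.9°) = 0.4074.

0.407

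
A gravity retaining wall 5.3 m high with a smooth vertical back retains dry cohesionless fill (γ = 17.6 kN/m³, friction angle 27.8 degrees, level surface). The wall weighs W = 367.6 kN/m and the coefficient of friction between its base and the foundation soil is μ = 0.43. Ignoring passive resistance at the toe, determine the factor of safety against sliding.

1.76

K_a = tan²(45° − 27.8°/2) = 0.3639.
P_a = ½K_aγH² = 0.5×0.3639×17.6×5.3² = 89.95 kN/m, acting at H/3 = 1.767 m above the base.
FS_sliding = μW / P_a = 0.43×367.6 / 89.95 = 1.757.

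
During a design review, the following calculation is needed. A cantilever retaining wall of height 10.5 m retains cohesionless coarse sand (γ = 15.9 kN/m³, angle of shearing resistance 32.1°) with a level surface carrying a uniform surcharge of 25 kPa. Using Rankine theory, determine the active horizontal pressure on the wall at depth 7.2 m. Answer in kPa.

K_a = (1 − sin φ)/(1 + sin φ) = 0.3060.
σ_v = γz + q = 15.9 × 7.2 + 25 = 139.5 kPa.
σ_h = K_a σ_v = 0.3060 × 139.5 = 42.68 kPa.

42.7 kPa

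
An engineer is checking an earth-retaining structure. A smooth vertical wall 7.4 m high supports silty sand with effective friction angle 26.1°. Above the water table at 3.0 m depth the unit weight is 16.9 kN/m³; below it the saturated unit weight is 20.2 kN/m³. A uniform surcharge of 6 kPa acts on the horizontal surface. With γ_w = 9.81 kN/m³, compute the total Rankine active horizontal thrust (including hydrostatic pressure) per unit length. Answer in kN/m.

268 kN/m

K_a = tan²(45° − φ/2) = 0.3889.
γ' = 20.2 − 9.81 = 10.39 kN/m³. h₂ = H − d_w = 4.4 m.
σ'_h: at surface K_a·q = 2.334; at WT K_a(q+γd_w) = 22.05; at base K_a(q+γd_w+γ'h₂) = 39.83 kPa.
P₁ = ½(2.334+22.05)×3.0 = 36.58; P₂ = ½(22.05+39.83)×4.4 = 136.2; P_w = ½γ_w h₂² = 94.96.
Total = 36.58+136.2+94.96 = 267.7 kN/m.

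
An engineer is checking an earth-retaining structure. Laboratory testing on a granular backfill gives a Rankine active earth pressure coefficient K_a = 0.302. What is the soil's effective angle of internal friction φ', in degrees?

K_a = tan²(45° − φ/2) ⇒ 45° − φ/2 = arctan(√0.302) = 28.79°.
φ = 2(45° − 28.79°) = 32.42°.

32.4°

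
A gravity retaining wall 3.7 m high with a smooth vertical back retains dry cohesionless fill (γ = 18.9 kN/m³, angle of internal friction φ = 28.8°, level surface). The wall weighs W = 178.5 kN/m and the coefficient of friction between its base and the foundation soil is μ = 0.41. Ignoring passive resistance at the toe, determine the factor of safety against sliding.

K_a = tan²(45° − 28.8°/2) = 0.3498.
P_a = ½K_aγH² = 0.5×0.3498×18.9×3.7² = 45.25 kN/m, acting at H/3 = 1.233 m above the base.
FS_sliding = μW / P_a = 0.41×178.5 / 45.25 = 1.617.

1.62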